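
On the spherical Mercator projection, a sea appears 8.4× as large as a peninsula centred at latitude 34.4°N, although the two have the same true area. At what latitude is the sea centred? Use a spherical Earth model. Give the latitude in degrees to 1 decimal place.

For equal true areas on Mercator, apparent areas scale as sec²φ, so the ratio is cos²φ₂ / cos²φ₁.
cos²φ₂ / cos²φ₁ = 8.4  ⇒  cos φ₁ = cos 34.4° / √8.4 = 0.8251/2.898 = 0.2847.
φ₁ = arccos(0.2847) ≈ 73.5°.

73.5°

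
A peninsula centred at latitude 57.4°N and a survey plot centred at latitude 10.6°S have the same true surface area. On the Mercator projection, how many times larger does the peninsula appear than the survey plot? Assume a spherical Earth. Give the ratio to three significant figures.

Mercator areal scale is sec²φ.
At 57.4°: sec²(57.4°) = 1/0.5388² = 3.445.
At 10.6°: sec²(10.6°) = 1/0.9829² = 1.035.
Ratio = 3.445/1.035 = cos²(10.6°)/cos²(57.4°) ≈ 3.33.

3.33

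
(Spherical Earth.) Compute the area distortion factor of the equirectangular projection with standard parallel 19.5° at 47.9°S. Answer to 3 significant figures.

The equidistant cylindrical projection with φ₀ = 19.5° has h = 1 (meridians true) and k = cos φ₀ / cos φ along parallels.
Areal scale = h·k = 1 × cos φ₀ / cos φ; at 47.9°, h = 1.000, k = 1.406, so h·k = 1.406.

1.41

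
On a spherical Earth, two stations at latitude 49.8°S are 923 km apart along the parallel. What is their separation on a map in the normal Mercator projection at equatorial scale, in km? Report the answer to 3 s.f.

1430 km

For Mercator, h = k = sec φ (a conformal cylindrical projection has a single point scale, 1/cos φ).
Along the parallel, k = sec 49.8° = 1/0.6455 = 1.549.
Map distance = 923 × 1.549 ≈ 1430 km.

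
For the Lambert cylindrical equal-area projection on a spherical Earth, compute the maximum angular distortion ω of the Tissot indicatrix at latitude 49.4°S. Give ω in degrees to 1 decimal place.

47.8°

The Lambert cylindrical equal-area projection is the cylindrical equal-area projection with its standard parallel at the equator (φ₀ = 0). A cylindrical equal-area projection with standard parallel φ₀ has meridian scale h = cos φ / cos φ₀ and parallel scale k = cos φ₀ / cos φ (so areas are preserved, h·k = 1).
At 49.4°: h = 0.6508, k = 1.537; principal scales a = 1.537, b = 0.6508.
sin(ω/2) = (a − b)/(a + b) = 0.8859/2.187 = 0.4050, so ω = 2 arcsin(0.4050) ≈ 47.8°.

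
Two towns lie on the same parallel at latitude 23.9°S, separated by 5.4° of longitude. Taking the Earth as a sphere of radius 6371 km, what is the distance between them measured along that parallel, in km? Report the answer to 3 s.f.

Arc length along a parallel = R cos φ · Δλ (with Δλ in radians).
= 6371 × cos 23.9° × (5.4° × π/180) = 6371 × 0.9143 × 0.09425 ≈ 549 km.

549 km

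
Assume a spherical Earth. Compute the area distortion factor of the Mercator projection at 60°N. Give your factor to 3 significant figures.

4.00

Mercator is conformal, so the point scale is isotropic: h = k = sec φ = 1/cos φ.
Areal scale = k² = sec²φ = 1/cos²(60°) = 1/0.5000² = 4.000.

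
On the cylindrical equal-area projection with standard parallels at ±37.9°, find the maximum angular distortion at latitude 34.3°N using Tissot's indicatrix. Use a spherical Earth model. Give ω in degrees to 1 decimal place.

5.3°

For cylindrical equal-area with standard parallel φ₀, h = cos φ / cos φ₀ and k = cos φ₀ / cos φ, so h·k = 1.
At 34.3°: h = 1.047, k = 0.9552; principal scales a = 1.047, b = 0.9552.
sin(ω/2) = (a − b)/(a + b) = 0.09171/2.002 = 0.04581, so ω = 2 arcsin(0.04581) ≈ 5.3°.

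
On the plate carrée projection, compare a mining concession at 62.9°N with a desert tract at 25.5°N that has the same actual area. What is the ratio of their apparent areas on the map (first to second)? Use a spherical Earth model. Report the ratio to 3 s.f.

In the plate carrée (x = Rλ, y = Rφ), meridians are true-scale (h = 1) and parallels are stretched by k = sec φ.
Areal scale at 62.9°: h·k = 1.000 × 2.195 = 2.195.
Areal scale at 25.5°: h·k = 1.000 × 1.108 = 1.108.
Ratio = 2.195/1.108 ≈ 1.98.

1.98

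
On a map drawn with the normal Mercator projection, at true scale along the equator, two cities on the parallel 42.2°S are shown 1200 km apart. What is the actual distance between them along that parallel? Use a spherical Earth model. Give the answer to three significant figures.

For Mercator, h = k = sec φ (a conformal cylindrical projection has a single point scale, 1/cos φ).
Along the parallel at 42.2°, map distances are exaggerated by k = sec 42.2° = 1.350.
True distance = 1200 / 1.350 = 1200 × cos 42.2° ≈ 889 km.

889 km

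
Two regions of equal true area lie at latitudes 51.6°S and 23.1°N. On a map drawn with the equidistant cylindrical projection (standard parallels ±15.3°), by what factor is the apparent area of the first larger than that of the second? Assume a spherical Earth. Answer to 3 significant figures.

In the equirectangular projection with standard parallel φ₀ = 15.3° (x = Rλ cos φ₀, y = Rφ), meridians are true-scale (h = 1) and the parallel scale is k = cos φ₀ / cos φ.
Areal scale at 51.6°: h·k = 1.000 × 1.553 = 1.553.
Areal scale at 23.1°: h·k = 1.000 × 1.049 = 1.049.
Ratio = 1.553/1.049 ≈ 1.48.

1.48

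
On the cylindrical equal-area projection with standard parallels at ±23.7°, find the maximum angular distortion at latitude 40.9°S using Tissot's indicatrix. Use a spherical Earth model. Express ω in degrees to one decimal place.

21.8°

For cylindrical equal-area with standard parallel φ₀, h = cos φ / cos φ₀ and k = cos φ₀ / cos φ, so h·k = 1.
At 40.9°: h = 0.8255, k = 1.211; principal scales a = 1.211, b = 0.8255.
sin(ω/2) = (a − b)/(a + b) = 0.3860/2.037 = 0.1895, so ω = 2 arcsin(0.1895) ≈ 21.8°.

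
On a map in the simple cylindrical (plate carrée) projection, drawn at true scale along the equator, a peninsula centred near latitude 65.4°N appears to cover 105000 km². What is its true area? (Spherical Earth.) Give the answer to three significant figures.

Plate carrée maps x = Rλ, y = Rφ. The meridian scale is h = 1 and the parallel scale is k = 1/cos φ = sec φ.
Areal scale = h·k = 1 × sec φ; at 65.4°, h = 1.000, k = 2.402, so h·k = 2.402.
True area = apparent / (areal scale) = 105000 / 2.402 ≈ 43700 km².

43700 km²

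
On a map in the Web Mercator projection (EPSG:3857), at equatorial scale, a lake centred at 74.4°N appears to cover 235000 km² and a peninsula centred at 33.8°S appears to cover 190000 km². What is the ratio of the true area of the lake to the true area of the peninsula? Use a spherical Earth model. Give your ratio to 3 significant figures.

0.130

Since Mercator area scale is 1/cos²φ, the true area equals the apparent area multiplied by cos²φ.
True area of lake: 235000 × cos²(74.4°) = 235000 × 0.07232 = 16990 km².
True area of peninsula: 190000 × cos²(33.8°) = 190000 × 0.6905 = 131200 km².
Ratio = 16990 / 131200 ≈ 0.130.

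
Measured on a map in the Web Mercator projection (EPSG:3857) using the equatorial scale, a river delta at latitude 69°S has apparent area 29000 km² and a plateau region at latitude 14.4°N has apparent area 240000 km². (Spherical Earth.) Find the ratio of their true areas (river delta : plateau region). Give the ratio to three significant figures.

0.0165

Mercator's areal exaggeration is sec²φ; hence true area = (apparent area) · cos²φ.
True area of river delta: 29000 × cos²(69°) = 29000 × 0.1284 = 3724 km².
True area of plateau region: 240000 × cos²(14.4°) = 240000 × 0.9382 = 225200 km².
Ratio = 3724 / 225200 ≈ 0.0165.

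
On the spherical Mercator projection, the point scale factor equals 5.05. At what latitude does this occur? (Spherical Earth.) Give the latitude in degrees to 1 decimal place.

Mercator scale is k = sec φ = 1/cos φ.
1/cos φ = 5.05  ⇒  cos φ = 0.1980  ⇒  φ = arccos(0.1980) ≈ 78.6°.

78.6°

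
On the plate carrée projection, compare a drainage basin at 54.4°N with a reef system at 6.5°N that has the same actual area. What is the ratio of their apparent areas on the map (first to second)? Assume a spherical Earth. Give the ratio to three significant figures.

1.71

For the equirectangular projection with φ₀ = 0 (plate carrée), h = 1 along meridians and k = sec φ along parallels.
Areal scale at 54.4°: h·k = 1.000 × 1.718 = 1.718.
Areal scale at 6.5°: h·k = 1.000 × 1.006 = 1.006.
Ratio = 1.718/1.006 ≈ 1.71.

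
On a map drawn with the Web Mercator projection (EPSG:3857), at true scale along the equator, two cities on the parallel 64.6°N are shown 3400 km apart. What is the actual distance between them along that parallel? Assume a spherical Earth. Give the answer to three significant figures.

1460 km

The Mercator projection is conformal; its linear scale factor is the same in every direction and equals sec φ = 1/cos φ.
Along the parallel at 64.6°, map distances are exaggerated by k = sec 64.6° = 2.331.
True distance = 3400 / 2.331 = 3400 × cos 64.6° ≈ 1460 km.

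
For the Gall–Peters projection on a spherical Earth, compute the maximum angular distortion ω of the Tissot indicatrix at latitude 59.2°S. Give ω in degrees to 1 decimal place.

36.4°

The Gall–Peters projection is cylindrical equal-area with φ₀ = 45°. For cylindrical equal-area with standard parallel φ₀, h = cos φ / cos φ₀ and k = cos φ₀ / cos φ, so h·k = 1.
At 59.2°: h = 0.7241, k = 1.381; principal scales a = 1.381, b = 0.7241.
sin(ω/2) = (a − b)/(a + b) = 0.6568/2.105 = 0.3120, so ω = 2 arcsin(0.3120) ≈ 36.4°.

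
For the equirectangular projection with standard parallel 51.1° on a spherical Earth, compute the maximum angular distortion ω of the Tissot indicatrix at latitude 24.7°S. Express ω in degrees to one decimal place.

With standard parallel φ₀ = 51.1°, the equirectangular projection gives x = Rλ cos φ₀, y = Rφ, so h = 1 and k = cos 51.1° / cos φ.
At 24.7°: h = 1.000, k = 0.6912; principal scales a = 1.000, b = 0.6912.
sin(ω/2) = (a − b)/(a + b) = 0.3088/1.691 = 0.1826, so ω = 2 arcsin(0.1826) ≈ 21.0°.

21.0°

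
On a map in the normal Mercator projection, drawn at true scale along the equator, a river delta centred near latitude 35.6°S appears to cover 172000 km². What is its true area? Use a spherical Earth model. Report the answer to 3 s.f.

114000 km²

The Mercator projection is conformal; its linear scale factor is the same in every direction and equals sec φ = 1/cos φ.
Areal scale = k² = sec²φ = 1/cos²(35.6°) = 1/0.8131² = 1.513.
True area = apparent / (areal scale) = 172000 / 1.513 ≈ 114000 km².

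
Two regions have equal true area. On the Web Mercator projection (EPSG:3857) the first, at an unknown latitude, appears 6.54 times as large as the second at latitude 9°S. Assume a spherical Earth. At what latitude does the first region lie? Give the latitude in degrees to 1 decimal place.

For equal true areas on Mercator, apparent areas scale as sec²φ, so the ratio is cos²φ₂ / cos²φ₁.
cos²φ₂ / cos²φ₁ = 6.54  ⇒  cos φ₁ = cos 9° / √6.54 = 0.9877/2.557 = 0.3862.
φ₁ = arccos(0.3862) ≈ 67.3°.

67.3°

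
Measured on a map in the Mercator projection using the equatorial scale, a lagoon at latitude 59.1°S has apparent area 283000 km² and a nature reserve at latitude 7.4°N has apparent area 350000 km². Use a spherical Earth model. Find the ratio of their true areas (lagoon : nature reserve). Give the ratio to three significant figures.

On Mercator the areal scale is sec²φ, so true area = apparent × cos²φ.
True area of lagoon: 283000 × cos²(59.1°) = 283000 × 0.2637 = 74630 km².
True area of nature reserve: 350000 × cos²(7.4°) = 350000 × 0.9834 = 344200 km².
Ratio = 74630 / 344200 ≈ 0.217.

0.217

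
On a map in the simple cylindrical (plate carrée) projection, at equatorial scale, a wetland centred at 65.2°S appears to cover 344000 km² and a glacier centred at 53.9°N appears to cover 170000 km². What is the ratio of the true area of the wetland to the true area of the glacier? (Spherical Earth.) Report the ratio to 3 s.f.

1.44

On the plate carrée, areal scale = h·k = 1 × sec φ, so true area = apparent × cos φ.
True area of wetland: 344000 × cos(65.2°) = 344000 × 0.4195 = 144300 km².
True area of glacier: 170000 × cos(53.9°) = 170000 × 0.5892 = 100200 km².
Ratio = 144300 / 100200 ≈ 1.44.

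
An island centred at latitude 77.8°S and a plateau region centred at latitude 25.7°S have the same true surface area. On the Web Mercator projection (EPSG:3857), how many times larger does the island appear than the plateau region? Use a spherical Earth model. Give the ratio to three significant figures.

Mercator areal scale is sec²φ.
At 77.8°: sec²(77.8°) = 1/0.2113² = 22.39.
At 25.7°: sec²(25.7°) = 1/0.9011² = 1.232.
Ratio = 22.39/1.232 = cos²(25.7°)/cos²(77.8°) ≈ 18.2.

18.2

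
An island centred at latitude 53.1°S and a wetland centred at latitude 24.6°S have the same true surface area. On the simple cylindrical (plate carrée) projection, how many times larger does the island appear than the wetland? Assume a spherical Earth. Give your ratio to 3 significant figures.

1.51

Plate carrée maps x = Rλ, y = Rφ. The meridian scale is h = 1 and the parallel scale is k = 1/cos φ = sec φ.
Areal scale at 53.1°: h·k = 1.000 × 1.666 = 1.666.
Areal scale at 24.6°: h·k = 1.000 × 1.100 = 1.100.
Ratio = 1.666/1.100 ≈ 1.51.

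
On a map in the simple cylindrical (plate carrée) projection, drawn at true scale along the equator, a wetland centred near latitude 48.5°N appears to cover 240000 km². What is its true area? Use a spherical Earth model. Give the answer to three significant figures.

Plate carrée maps x = Rλ, y = Rφ. The meridian scale is h = 1 and the parallel scale is k = 1/cos φ = sec φ.
Areal scale = h·k = 1 × sec φ; at 48.5°, h = 1.000, k = 1.509, so h·k = 1.509.
True area = apparent / (areal scale) = 240000 / 1.509 ≈ 159000 km².

159000 km²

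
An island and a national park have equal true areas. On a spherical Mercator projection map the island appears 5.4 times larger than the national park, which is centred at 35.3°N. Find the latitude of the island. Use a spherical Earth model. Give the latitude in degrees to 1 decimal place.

On Mercator, (apparent₁)/(apparent₂) = sec²φ₁ / sec²φ₂ when true areas are equal.
cos²φ₂ / cos²φ₁ = 5.4  ⇒  cos φ₁ = cos 35.3° / √5.4 = 0.8161/2.324 = 0.3512.
φ₁ = arccos(0.3512) ≈ 69.4°.

69.4°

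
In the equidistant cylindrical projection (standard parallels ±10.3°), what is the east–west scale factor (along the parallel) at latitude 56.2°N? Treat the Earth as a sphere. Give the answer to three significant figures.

1.77

The equidistant cylindrical projection with φ₀ = 10.3° has h = 1 (meridians true) and k = cos φ₀ / cos φ along parallels.
k = cos 10.3° / cos 56.2° = 0.9839/0.5563 = 1.769.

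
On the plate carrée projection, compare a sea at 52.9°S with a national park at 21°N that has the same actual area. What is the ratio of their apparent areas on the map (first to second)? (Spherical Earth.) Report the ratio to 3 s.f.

Plate carrée maps x = Rλ, y = Rφ. The meridian scale is h = 1 and the parallel scale is k = 1/cos φ = sec φ.
Areal scale at 52.9°: h·k = 1.000 × 1.658 = 1.658.
Areal scale at 21°: h·k = 1.000 × 1.071 = 1.071.
Ratio = 1.658/1.071 ≈ 1.55.

1.55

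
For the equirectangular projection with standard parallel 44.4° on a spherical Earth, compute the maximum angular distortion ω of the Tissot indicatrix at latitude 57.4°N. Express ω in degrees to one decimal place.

The equidistant cylindrical projection with φ₀ = 44.4° has h = 1 (meridians true) and k = cos φ₀ / cos φ along parallels.
At 57.4°: h = 1.000, k = 1.326; principal scales a = 1.326, b = 1.000.
sin(ω/2) = (a − b)/(a + b) = 0.3261/2.326 = 0.1402, so ω = 2 arcsin(0.1402) ≈ 16.1°.

16.1°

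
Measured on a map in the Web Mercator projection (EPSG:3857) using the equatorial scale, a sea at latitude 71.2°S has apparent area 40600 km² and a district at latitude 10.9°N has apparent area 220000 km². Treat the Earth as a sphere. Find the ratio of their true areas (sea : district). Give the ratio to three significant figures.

0.0199

Mercator's areal exaggeration is sec²φ; hence true area = (apparent area) · cos²φ.
True area of sea: 40600 × cos²(71.2°) = 40600 × 0.1039 = 4217 km².
True area of district: 220000 × cos²(10.9°) = 220000 × 0.9642 = 212100 km².
Ratio = 4217 / 212100 ≈ 0.0199.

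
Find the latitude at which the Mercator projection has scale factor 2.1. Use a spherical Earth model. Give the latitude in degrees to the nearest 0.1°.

61.6°

Mercator scale is k = sec φ = 1/cos φ.
1/cos φ = 2.1  ⇒  cos φ = 0.4762  ⇒  φ = arccos(0.4762) ≈ 61.6°.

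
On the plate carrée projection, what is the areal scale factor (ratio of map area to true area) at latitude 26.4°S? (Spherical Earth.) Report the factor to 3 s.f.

1.12

In the plate carrée (x = Rλ, y = Rφ), meridians are true-scale (h = 1) and parallels are stretched by k = sec φ.
Areal scale = h·k = 1 × sec φ; at 26.4°, h = 1.000, k = 1.116, so h·k = 1.116.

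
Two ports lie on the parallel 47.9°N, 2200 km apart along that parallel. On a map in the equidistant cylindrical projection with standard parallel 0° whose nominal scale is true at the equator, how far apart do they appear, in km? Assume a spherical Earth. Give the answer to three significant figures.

Plate carrée maps x = Rλ, y = Rφ. The meridian scale is h = 1 and the parallel scale is k = 1/cos φ = sec φ.
Along the parallel, k = sec 47.9° = 1/0.6704 = 1.492.
Map distance = 2200 × 1.492 ≈ 3280 km.

3280 km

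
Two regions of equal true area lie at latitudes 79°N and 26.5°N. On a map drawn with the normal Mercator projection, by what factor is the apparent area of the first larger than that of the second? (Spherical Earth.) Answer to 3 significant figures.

22.0

Mercator is conformal with k = sec φ, so areal scale = k² = sec²φ.
At 79°: sec²(79°) = 1/0.1908² = 27.47.
At 26.5°: sec²(26.5°) = 1/0.8949² = 1.249.
Ratio = 27.47/1.249 = cos²(26.5°)/cos²(79°) ≈ 22.0.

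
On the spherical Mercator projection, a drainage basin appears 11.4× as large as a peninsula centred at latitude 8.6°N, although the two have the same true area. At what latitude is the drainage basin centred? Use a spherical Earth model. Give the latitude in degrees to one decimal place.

73.0°

Mercator areal scale is sec²φ, so apparent-area ratio = sec²φ₁ / sec²φ₂ = cos²φ₂ / cos²φ₁.
cos²φ₂ / cos²φ₁ = 11.4  ⇒  cos φ₁ = cos 8.6° / √11.4 = 0.9888/3.376 = 0.2928.
φ₁ = arccos(0.2928) ≈ 73.0°.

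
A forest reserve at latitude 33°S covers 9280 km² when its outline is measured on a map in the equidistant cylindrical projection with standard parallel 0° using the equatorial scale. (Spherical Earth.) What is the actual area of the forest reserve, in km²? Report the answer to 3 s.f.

7780 km²

Plate carrée maps x = Rλ, y = Rφ. The meridian scale is h = 1 and the parallel scale is k = 1/cos φ = sec φ.
Areal scale = h·k = 1 × sec φ; at 33°, h = 1.000, k = 1.192, so h·k = 1.192.
True area = apparent / (areal scale) = 9280 / 1.192 ≈ 7780 km².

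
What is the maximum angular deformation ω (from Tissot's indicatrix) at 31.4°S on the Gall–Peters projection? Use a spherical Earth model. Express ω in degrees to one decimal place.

The Gall–Peters projection is cylindrical equal-area with φ₀ = 45°. For cylindrical equal-area with standard parallel φ₀, h = cos φ / cos φ₀ and k = cos φ₀ / cos φ, so h·k = 1.
At 31.4°: h = 1.207, k = 0.8284; principal scales a = 1.207, b = 0.8284.
sin(ω/2) = (a − b)/(a + b) = 0.3787/2.036 = 0.1860, so ω = 2 arcsin(0.1860) ≈ 21.4°.

21.4°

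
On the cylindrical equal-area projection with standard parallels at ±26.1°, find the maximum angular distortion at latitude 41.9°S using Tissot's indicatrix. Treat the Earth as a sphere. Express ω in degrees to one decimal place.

21.4°

For cylindrical equal-area with standard parallel φ₀, h = cos φ / cos φ₀ and k = cos φ₀ / cos φ, so h·k = 1.
At 41.9°: h = 0.8288, k = 1.207; principal scales a = 1.207, b = 0.8288.
sin(ω/2) = (a − b)/(a + b) = 0.3777/2.035 = 0.1856, so ω = 2 arcsin(0.1856) ≈ 21.4°.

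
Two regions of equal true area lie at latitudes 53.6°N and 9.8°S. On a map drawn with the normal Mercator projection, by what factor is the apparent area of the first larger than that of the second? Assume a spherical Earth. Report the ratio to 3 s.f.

2.76

Mercator areal scale is sec²φ.
At 53.6°: sec²(53.6°) = 1/0.5934² = 2.840.
At 9.8°: sec²(9.8°) = 1/0.9854² = 1.030.
Ratio = 2.840/1.030 = cos²(9.8°)/cos²(53.6°) ≈ 2.76.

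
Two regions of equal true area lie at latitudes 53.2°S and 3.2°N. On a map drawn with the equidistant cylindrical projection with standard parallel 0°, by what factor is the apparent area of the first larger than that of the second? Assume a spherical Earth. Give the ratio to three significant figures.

1.67

For the equirectangular projection with φ₀ = 0 (plate carrée), h = 1 along meridians and k = sec φ along parallels.
Areal scale at 53.2°: h·k = 1.000 × 1.669 = 1.669.
Areal scale at 3.2°: h·k = 1.000 × 1.002 = 1.002.
Ratio = 1.669/1.002 ≈ 1.67.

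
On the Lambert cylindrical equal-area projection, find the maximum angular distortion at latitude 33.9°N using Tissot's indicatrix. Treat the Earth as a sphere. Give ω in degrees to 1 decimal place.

21.2°

The Lambert cylindrical equal-area projection is the cylindrical equal-area projection with its standard parallel at the equator (φ₀ = 0). Cylindrical equal-area (φ₀ = 0°): h = cos φ / cos 0° along meridians, k = cos 0° / cos φ along parallels; h·k = 1.
At 33.9°: h = 0.8300, k = 1.205; principal scales a = 1.205, b = 0.8300.
sin(ω/2) = (a − b)/(a + b) = 0.3748/2.035 = 0.1842, so ω = 2 arcsin(0.1842) ≈ 21.2°.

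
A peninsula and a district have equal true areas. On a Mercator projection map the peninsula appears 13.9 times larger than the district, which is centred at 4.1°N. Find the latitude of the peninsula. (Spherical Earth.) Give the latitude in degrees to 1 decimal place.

74.5°

For equal true areas on Mercator, apparent areas scale as sec²φ, so the ratio is cos²φ₂ / cos²φ₁.
cos²φ₂ / cos²φ₁ = 13.9  ⇒  cos φ₁ = cos 4.1° / √13.9 = 0.9974/3.728 = 0.2675.
φ₁ = arccos(0.2675) ≈ 74.5°.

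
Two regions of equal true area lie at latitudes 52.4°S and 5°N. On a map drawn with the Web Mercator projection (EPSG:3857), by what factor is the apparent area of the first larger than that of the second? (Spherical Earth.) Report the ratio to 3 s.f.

On Mercator, area is exaggerated by sec²φ = 1/cos²φ.
At 52.4°: sec²(52.4°) = 1/0.6101² = 2.686.
At 5°: sec²(5°) = 1/0.9962² = 1.008.
Ratio = 2.686/1.008 = cos²(5°)/cos²(52.4°) ≈ 2.67.

2.67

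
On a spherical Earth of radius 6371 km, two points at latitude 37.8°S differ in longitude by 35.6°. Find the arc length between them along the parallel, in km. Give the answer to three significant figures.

Arc length along a parallel = R cos φ · Δλ (with Δλ in radians).
= 6371 × cos 37.8° × (35.6° × π/180) = 6371 × 0.7902 × 0.6213 ≈ 3130 km.

3130 km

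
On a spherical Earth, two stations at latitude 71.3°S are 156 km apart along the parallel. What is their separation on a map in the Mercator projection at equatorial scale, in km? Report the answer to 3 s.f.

Mercator is conformal, so the point scale is isotropic: h = k = sec φ = 1/cos φ.
Along the parallel, k = sec 71.3° = 1/0.3206 = 3.119.
Map distance = 156 × 3.119 ≈ 487 km.

487 km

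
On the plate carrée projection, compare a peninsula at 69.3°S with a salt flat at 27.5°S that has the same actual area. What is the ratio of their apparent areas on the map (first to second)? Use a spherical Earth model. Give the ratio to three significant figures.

Plate carrée maps x = Rλ, y = Rφ. The meridian scale is h = 1 and the parallel scale is k = 1/cos φ = sec φ.
Areal scale at 69.3°: h·k = 1.000 × 2.829 = 2.829.
Areal scale at 27.5°: h·k = 1.000 × 1.127 = 1.127.
Ratio = 2.829/1.127 ≈ 2.51.

2.51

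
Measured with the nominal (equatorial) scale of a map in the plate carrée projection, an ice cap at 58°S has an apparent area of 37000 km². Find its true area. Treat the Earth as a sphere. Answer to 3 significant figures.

For the equirectangular projection with φ₀ = 0 (plate carrée), h = 1 along meridians and k = sec φ along parallels.
Areal scale = h·k = 1 × sec φ; at 58°, h = 1.000, k = 1.887, so h·k = 1.887.
True area = apparent / (areal scale) = 37000 / 1.887 ≈ 19600 km².

19600 km²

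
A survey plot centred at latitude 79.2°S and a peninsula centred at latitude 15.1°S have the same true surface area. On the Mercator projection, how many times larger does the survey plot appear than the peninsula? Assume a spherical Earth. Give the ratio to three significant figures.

Mercator is conformal with k = sec φ, so areal scale = k² = sec²φ.
At 79.2°: sec²(79.2°) = 1/0.1874² = 28.48.
At 15.1°: sec²(15.1°) = 1/0.9655² = 1.073.
Ratio = 28.48/1.073 = cos²(15.1°)/cos²(79.2°) ≈ 26.5.

26.5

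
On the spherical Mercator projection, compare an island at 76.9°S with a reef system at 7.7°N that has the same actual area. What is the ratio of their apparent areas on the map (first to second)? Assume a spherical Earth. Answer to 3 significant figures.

19.1

On Mercator, area is exaggerated by sec²φ = 1/cos²φ.
At 76.9°: sec²(76.9°) = 1/0.2267² = 19.47.
At 7.7°: sec²(7.7°) = 1/0.9910² = 1.018.
Ratio = 19.47/1.018 = cos²(7.7°)/cos²(76.9°) ≈ 19.1.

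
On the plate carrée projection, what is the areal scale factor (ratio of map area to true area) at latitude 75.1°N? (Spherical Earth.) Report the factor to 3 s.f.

Plate carrée maps x = Rλ, y = Rφ. The meridian scale is h = 1 and the parallel scale is k = 1/cos φ = sec φ.
Areal scale = h·k = 1 × sec φ; at 75.1°, h = 1.000, k = 3.889, so h·k = 3.889.

3.89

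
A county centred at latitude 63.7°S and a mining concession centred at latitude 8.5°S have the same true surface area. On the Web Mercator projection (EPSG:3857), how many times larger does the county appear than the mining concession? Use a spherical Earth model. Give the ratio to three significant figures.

Mercator areal scale is sec²φ.
At 63.7°: sec²(63.7°) = 1/0.4431² = 5.094.
At 8.5°: sec²(8.5°) = 1/0.9890² = 1.022.
Ratio = 5.094/1.022 = cos²(8.5°)/cos²(63.7°) ≈ 4.98.

4.98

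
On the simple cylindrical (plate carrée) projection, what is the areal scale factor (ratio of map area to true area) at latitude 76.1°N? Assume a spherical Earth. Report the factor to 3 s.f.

Plate carrée maps x = Rλ, y = Rφ. The meridian scale is h = 1 and the parallel scale is k = 1/cos φ = sec φ.
Areal scale = h·k = 1 × sec φ; at 76.1°, h = 1.000, k = 4.163, so h·k = 4.163.

4.16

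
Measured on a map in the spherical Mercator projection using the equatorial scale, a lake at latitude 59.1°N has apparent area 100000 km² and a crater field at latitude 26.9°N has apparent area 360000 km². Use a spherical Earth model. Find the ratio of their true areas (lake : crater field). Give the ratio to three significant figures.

0.0921

Mercator's areal exaggeration is sec²φ; hence true area = (apparent area) · cos²φ.
True area of lake: 100000 × cos²(59.1°) = 100000 × 0.2637 = 26370 km².
True area of crater field: 360000 × cos²(26.9°) = 360000 × 0.7953 = 286300 km².
Ratio = 26370 / 286300 ≈ 0.0921.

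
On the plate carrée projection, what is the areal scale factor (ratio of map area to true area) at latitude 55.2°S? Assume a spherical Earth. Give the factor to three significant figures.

Plate carrée maps x = Rλ, y = Rφ. The meridian scale is h = 1 and the parallel scale is k = 1/cos φ = sec φ.
Areal scale = h·k = 1 × sec φ; at 55.2°, h = 1.000, k = 1.752, so h·k = 1.752.

1.75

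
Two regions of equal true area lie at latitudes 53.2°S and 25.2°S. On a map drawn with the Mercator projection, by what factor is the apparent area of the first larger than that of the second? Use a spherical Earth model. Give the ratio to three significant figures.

2.28

On Mercator, area is exaggerated by sec²φ = 1/cos²φ.
At 53.2°: sec²(53.2°) = 1/0.5990² = 2.787.
At 25.2°: sec²(25.2°) = 1/0.9048² = 1.221.
Ratio = 2.787/1.221 = cos²(25.2°)/cos²(53.2°) ≈ 2.28.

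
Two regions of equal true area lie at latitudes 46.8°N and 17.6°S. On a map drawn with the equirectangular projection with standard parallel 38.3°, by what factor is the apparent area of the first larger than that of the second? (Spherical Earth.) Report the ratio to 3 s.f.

1.39

In the equirectangular projection with standard parallel φ₀ = 38.3° (x = Rλ cos φ₀, y = Rφ), meridians are true-scale (h = 1) and the parallel scale is k = cos φ₀ / cos φ.
Areal scale at 46.8°: h·k = 1.000 × 1.146 = 1.146.
Areal scale at 17.6°: h·k = 1.000 × 0.8233 = 0.8233.
Ratio = 1.146/0.8233 ≈ 1.39.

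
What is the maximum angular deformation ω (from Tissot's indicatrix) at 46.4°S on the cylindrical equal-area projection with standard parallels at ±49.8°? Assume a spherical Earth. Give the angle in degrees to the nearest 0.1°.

For cylindrical equal-area with standard parallel φ₀, h = cos φ / cos φ₀ and k = cos φ₀ / cos φ, so h·k = 1.
At 46.4°: h = 1.068, k = 0.9360; principal scales a = 1.068, b = 0.9360.
sin(ω/2) = (a − b)/(a + b) = 0.1325/2.004 = 0.06608, so ω = 2 arcsin(0.06608) ≈ 7.6°.

7.6°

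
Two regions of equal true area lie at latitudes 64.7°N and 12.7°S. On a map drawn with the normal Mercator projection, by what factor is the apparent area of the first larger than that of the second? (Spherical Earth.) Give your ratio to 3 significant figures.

5.21

Mercator is conformal with k = sec φ, so areal scale = k² = sec²φ.
At 64.7°: sec²(64.7°) = 1/0.4274² = 5.475.
At 12.7°: sec²(12.7°) = 1/0.9755² = 1.051.
Ratio = 5.475/1.051 = cos²(12.7°)/cos²(64.7°) ≈ 5.21.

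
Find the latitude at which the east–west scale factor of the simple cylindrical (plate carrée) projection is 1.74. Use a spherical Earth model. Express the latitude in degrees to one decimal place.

Plate carrée: h = 1, k = sec φ along parallels.
sec φ = 1.74  ⇒  cos φ = 0.5747  ⇒  φ ≈ 54.9°.

54.9°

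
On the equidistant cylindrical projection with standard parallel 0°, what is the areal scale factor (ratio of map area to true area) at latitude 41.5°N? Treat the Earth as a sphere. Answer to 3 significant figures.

1.34

For the equirectangular projection with φ₀ = 0 (plate carrée), h = 1 along meridians and k = sec φ along parallels.
Areal scale = h·k = 1 × sec φ; at 41.5°, h = 1.000, k = 1.335, so h·k = 1.335.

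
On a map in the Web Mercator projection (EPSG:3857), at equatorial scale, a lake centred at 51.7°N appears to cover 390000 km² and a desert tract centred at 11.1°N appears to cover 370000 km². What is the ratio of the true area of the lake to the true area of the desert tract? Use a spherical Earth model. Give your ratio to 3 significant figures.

0.420

Since Mercator area scale is 1/cos²φ, the true area equals the apparent area multiplied by cos²φ.
True area of lake: 390000 × cos²(51.7°) = 390000 × 0.3841 = 149800 km².
True area of desert tract: 370000 × cos²(11.1°) = 370000 × 0.9629 = 356300 km².
Ratio = 149800 / 356300 ≈ 0.420.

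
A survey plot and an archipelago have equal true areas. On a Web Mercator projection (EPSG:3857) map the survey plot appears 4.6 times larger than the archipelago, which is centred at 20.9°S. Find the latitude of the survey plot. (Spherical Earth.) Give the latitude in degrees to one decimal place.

64.2°

Mercator areal scale is sec²φ, so apparent-area ratio = sec²φ₁ / sec²φ₂ = cos²φ₂ / cos²φ₁.
cos²φ₂ / cos²φ₁ = 4.6  ⇒  cos φ₁ = cos 20.9° / √4.6 = 0.9342/2.145 = 0.4356.
φ₁ = arccos(0.4356) ≈ 64.2°.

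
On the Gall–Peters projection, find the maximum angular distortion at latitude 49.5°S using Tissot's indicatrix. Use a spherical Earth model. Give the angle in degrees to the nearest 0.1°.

9.7°

The Gall–Peters projection is cylindrical equal-area with φ₀ = 45°. A cylindrical equal-area projection with standard parallel φ₀ has meridian scale h = cos φ / cos φ₀ and parallel scale k = cos φ₀ / cos φ (so areas are preserved, h·k = 1).
At 49.5°: h = 0.9185, k = 1.089; principal scales a = 1.089, b = 0.9185.
sin(ω/2) = (a − b)/(a + b) = 0.1703/2.007 = 0.08485, so ω = 2 arcsin(0.08485) ≈ 9.7°.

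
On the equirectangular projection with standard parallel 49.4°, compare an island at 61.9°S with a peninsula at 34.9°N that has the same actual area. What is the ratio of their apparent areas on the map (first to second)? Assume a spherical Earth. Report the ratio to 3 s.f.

With standard parallel φ₀ = 49.4°, the equirectangular projection gives x = Rλ cos φ₀, y = Rφ, so h = 1 and k = cos 49.4° / cos φ.
Areal scale at 61.9°: h·k = 1.000 × 1.382 = 1.382.
Areal scale at 34.9°: h·k = 1.000 × 0.7935 = 0.7935.
Ratio = 1.382/0.7935 ≈ 1.74.

1.74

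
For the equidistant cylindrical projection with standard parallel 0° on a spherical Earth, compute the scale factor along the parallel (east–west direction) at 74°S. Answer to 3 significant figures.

Plate carrée maps x = Rλ, y = Rφ. The meridian scale is h = 1 and the parallel scale is k = 1/cos φ = sec φ.
k = 1/cos 74° = 1/0.2756 = 3.628.

3.63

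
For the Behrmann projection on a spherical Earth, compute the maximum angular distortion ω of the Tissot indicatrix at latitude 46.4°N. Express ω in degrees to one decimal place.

25.9°

Behrmann is a cylindrical equal-area projection with standard parallels at ±30°. A cylindrical equal-area projection with standard parallel φ₀ has meridian scale h = cos φ / cos φ₀ and parallel scale k = cos φ₀ / cos φ (so areas are preserved, h·k = 1).
At 46.4°: h = 0.7963, k = 1.256; principal scales a = 1.256, b = 0.7963.
sin(ω/2) = (a − b)/(a + b) = 0.4595/2.052 = 0.2239, so ω = 2 arcsin(0.2239) ≈ 25.9°.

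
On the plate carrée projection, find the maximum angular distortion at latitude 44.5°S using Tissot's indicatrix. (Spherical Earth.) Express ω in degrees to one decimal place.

19.3°

For the equirectangular projection with φ₀ = 0 (plate carrée), h = 1 along meridians and k = sec φ along parallels.
At 44.5°: h = 1.000, k = 1.402; principal scales a = 1.402, b = 1.000.
sin(ω/2) = (a − b)/(a + b) = 0.4020/2.402 = 0.1674, so ω = 2 arcsin(0.1674) ≈ 19.3°.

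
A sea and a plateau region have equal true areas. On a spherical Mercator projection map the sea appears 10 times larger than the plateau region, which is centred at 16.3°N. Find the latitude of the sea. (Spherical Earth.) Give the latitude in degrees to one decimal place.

72.3°

On Mercator, (apparent₁)/(apparent₂) = sec²φ₁ / sec²φ₂ when true areas are equal.
cos²φ₂ / cos²φ₁ = 10  ⇒  cos φ₁ = cos 16.3° / √10 = 0.9598/3.162 = 0.3035.
φ₁ = arccos(0.3035) ≈ 72.3°.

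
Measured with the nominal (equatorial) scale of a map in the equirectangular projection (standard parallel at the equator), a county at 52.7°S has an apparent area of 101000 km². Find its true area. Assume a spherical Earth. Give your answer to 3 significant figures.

Plate carrée maps x = Rλ, y = Rφ. The meridian scale is h = 1 and the parallel scale is k = 1/cos φ = sec φ.
Areal scale = h·k = 1 × sec φ; at 52.7°, h = 1.000, k = 1.650, so h·k = 1.650.
True area = apparent / (areal scale) = 101000 / 1.650 ≈ 61200 km².

61200 km²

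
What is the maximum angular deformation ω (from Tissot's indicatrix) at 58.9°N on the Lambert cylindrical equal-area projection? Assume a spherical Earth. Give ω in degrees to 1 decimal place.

70.7°

The Lambert cylindrical equal-area projection is the cylindrical equal-area projection with its standard parallel at the equator (φ₀ = 0). Cylindrical equal-area (φ₀ = 0°): h = cos φ / cos 0° along meridians, k = cos 0° / cos φ along parallels; h·k = 1.
At 58.9°: h = 0.5165, k = 1.936; principal scales a = 1.936, b = 0.5165.
sin(ω/2) = (a − b)/(a + b) = 1.419/2.453 = 0.5788, so ω = 2 arcsin(0.5788) ≈ 70.7°.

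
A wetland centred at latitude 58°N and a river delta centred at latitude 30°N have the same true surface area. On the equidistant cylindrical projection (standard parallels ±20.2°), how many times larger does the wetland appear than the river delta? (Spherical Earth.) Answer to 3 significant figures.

1.63

With standard parallel φ₀ = 20.2°, the equirectangular projection gives x = Rλ cos φ₀, y = Rφ, so h = 1 and k = cos 20.2° / cos φ.
Areal scale at 58°: h·k = 1.000 × 1.771 = 1.771.
Areal scale at 30°: h·k = 1.000 × 1.084 = 1.084.
Ratio = 1.771/1.084 ≈ 1.63.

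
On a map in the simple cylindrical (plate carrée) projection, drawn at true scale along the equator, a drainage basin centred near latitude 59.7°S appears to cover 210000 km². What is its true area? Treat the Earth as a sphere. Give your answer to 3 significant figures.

106000 km²

Plate carrée maps x = Rλ, y = Rφ. The meridian scale is h = 1 and the parallel scale is k = 1/cos φ = sec φ.
Areal scale = h·k = 1 × sec φ; at 59.7°, h = 1.000, k = 1.982, so h·k = 1.982.
True area = apparent / (areal scale) = 210000 / 1.982 ≈ 106000 km².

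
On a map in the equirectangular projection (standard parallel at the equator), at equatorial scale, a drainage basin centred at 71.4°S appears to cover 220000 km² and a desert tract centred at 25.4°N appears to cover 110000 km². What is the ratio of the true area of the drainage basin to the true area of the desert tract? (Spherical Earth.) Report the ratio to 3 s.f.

Plate carrée has h = 1 and k = sec φ, giving areal scale sec φ; true area = (apparent area) · cos φ.
True area of drainage basin: 220000 × cos(71.4°) = 220000 × 0.3190 = 70170 km².
True area of desert tract: 110000 × cos(25.4°) = 110000 × 0.9033 = 99370 km².
Ratio = 70170 / 99370 ≈ 0.706.

0.706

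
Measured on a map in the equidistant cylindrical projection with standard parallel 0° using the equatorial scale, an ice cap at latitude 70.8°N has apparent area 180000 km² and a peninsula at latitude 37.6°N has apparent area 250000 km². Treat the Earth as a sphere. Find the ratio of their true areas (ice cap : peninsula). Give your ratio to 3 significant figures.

0.299

Plate carrée has h = 1 and k = sec φ, giving areal scale sec φ; true area = (apparent area) · cos φ.
True area of ice cap: 180000 × cos(70.8°) = 180000 × 0.3289 = 59200 km².
True area of peninsula: 250000 × cos(37.6°) = 250000 × 0.7923 = 198100 km².
Ratio = 59200 / 198100 ≈ 0.299.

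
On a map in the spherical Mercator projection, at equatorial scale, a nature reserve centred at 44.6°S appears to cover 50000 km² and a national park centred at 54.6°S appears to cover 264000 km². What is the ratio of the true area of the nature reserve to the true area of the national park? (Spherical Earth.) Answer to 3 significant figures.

0.286

Since Mercator area scale is 1/cos²φ, the true area equals the apparent area multiplied by cos²φ.
True area of nature reserve: 50000 × cos²(44.6°) = 50000 × 0.5070 = 25350 km².
True area of national park: 264000 × cos²(54.6°) = 264000 × 0.3356 = 88590 km².
Ratio = 25350 / 88590 ≈ 0.286.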